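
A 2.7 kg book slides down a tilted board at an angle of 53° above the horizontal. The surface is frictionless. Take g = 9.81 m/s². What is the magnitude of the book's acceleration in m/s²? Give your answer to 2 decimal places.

Resolving the weight along the incline: the component pulling the book down the slope is mg sin 53° = 2.7 × 9.81 × 0.7986 = 21.153 N, and the normal force is N = mg cos 53° = 2.7 × 9.81 × 0.6018 = 15.940 N.
With no friction the net force along the incline is 21.153 N, so a = g sin 53° = 21.153 / 2.7 = 7.8344 m/s².

7.83 m/s²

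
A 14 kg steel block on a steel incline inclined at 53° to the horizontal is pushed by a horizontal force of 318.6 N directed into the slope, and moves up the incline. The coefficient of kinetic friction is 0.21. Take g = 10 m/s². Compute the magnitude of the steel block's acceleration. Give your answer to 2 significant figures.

The horizontal push has components F cos 53° = 318.6 × 0.6018 = 191.733 N up the incline and F sin 53° = 318.6 × 0.7986 = 254.434 N pressing into the surface.
The normal force is therefore N = mg cos 53° + F sin 53° = 84.252 + 254.434 = 338.686 N, and kinetic friction down the slope is μN = 0.21 × 338.686 = 71.124 N.
Along the incline: F cos 53° − mg sin 53° − μN = ma, so 191.733 − 111.804 − 71.124 = 14 a, giving a = 0.6289 m/s².

0.63 m/s²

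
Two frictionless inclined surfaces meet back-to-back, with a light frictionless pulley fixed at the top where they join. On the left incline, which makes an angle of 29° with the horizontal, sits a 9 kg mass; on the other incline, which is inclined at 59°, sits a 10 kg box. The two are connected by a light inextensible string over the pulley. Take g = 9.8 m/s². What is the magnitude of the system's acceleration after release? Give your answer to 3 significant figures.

2.17 m/s²

Resolve each weight along its own incline: the 9 kg mass has component 9 × 9.8 × sin 29° = 42.760 N down its slope, and the 10 kg mass has 10 × 9.8 × sin 59° = 84.002 N down its slope.
The 10 kg side's 84.002 N exceeds the other side's 42.760 N, so that mass slides down and the 9 kg mass slides up. Taking that direction as positive, Newton's second law for the whole system gives 84.002 − 42.760 = (9 + 10) a, so a = 41.242 / 19 = 2.1706 m/s².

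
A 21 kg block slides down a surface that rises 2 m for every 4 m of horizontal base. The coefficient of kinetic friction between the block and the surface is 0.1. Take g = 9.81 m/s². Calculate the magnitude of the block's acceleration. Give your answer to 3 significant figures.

Resolving the weight along the incline: the component pulling the block down the slope is mg sin 26.57° = 21 × 9.81 × 0.4472 = 92.128 N, and the normal force is N = mg cos 26.57° = 21 × 9.81 × 0.8944 = 184.255 N.
Kinetic friction acts up the slope with magnitude f = μN = 0.1 × 184.255 = 18.425 N.
Net force along the incline is 92.128 − 18.425 = 73.703 N, so a = 73.703 / 21 = 3.5097 m/s².

3.51 m/s²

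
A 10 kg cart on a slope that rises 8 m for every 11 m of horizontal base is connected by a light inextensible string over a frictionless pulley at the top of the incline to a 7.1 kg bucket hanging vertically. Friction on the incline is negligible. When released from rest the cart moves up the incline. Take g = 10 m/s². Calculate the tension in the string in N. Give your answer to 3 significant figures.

65.9 N

For the cart on the incline: the weight component along the slope is m₁g sin 36.03° = 10 × 10 × 0.5882 = 58.820 N and the normal force is N = m₁g cos 36.03° = 80.874 N.
Newton's second law for the cart (up-slope positive): T − 58.820 = 10 a. For the hanging bucket (downward positive): 7.1 × 10 − T = 7.1 a.
Adding the two equations eliminates T: 12.180 = 17.1 a, so a = 0.7123 m/s².
Then from the hanging bucket's equation, T = 7.1 × (10 − 0.7123) = 65.943 N.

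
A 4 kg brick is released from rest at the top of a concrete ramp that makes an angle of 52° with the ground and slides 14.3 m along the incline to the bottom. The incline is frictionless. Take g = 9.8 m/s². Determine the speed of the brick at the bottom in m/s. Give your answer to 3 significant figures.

The weight component along the incline is mg sin 52° = 30.890 N and the normal force is N = mg cos 52° = 24.134 N.
With no friction, a = g sin 52° = 7.7225 m/s².
Starting from rest over a distance of 14.3 m, v² = 2aL = 2 × 7.7225 × 14.3 = 220.8635, so v = 14.8615 m/s.

14.9 m/s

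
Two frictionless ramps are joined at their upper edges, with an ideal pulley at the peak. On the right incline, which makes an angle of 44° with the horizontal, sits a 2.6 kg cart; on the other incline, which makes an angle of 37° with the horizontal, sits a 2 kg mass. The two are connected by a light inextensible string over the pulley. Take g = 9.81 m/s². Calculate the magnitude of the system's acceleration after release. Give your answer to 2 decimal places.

1.28 m/s²

Resolve each weight along its own incline: the 2.6 kg mass has component 2.6 × 9.81 × sin 44° = 17.718 N down its slope, and the 2 kg mass has 2 × 9.81 × sin 37° = 11.808 N down its slope.
The 2.6 kg side's 17.718 N exceeds the other side's 11.808 N, so that mass slides down and the 2 kg mass slides up. Taking that direction as positive, Newton's second law for the whole system gives 17.718 − 11.808 = (2.6 + 2) a, so a = 5.910 / 4.6 = 1.2848 m/s².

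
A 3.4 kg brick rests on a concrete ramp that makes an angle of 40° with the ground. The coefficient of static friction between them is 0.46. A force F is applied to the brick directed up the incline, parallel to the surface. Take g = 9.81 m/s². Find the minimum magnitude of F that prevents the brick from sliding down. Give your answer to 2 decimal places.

9.69 N

The normal force is N = mg cos 40° = 25.551 N. With F at its minimum the brick is on the verge of sliding down, so static friction is at its maximum μ_s N = 0.46 × 25.551 = 11.753 N and acts up the slope.
Equilibrium along the incline: F + μ_s N = mg sin 40°, so F = 21.440 − 11.753 = 9.687 N.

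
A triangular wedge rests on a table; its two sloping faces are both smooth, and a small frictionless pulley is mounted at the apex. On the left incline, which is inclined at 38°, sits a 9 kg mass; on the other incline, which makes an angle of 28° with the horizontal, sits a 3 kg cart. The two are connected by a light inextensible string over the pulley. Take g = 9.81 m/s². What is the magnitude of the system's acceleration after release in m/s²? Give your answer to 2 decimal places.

3.38 m/s²

Resolve each weight along its own incline: the 9 kg mass has component 9 × 9.81 × sin 38° = 54.357 N down its slope, and the 3 kg mass has 3 × 9.81 × sin 28° = 13.817 N down its slope.
The 9 kg side's 54.357 N exceeds the other side's 13.817 N, so that mass slides down and the 3 kg mass slides up. Taking that direction as positive, Newton's second law for the whole system gives 54.357 − 13.817 = (9 + 3) a, so a = 40.540 / 12 = 3.3783 m/s².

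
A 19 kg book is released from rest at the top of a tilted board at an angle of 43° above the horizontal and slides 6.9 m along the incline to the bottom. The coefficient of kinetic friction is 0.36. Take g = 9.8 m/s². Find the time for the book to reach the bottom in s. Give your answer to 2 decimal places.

The weight component along the incline is mg sin 43° = 126.988 N and the normal force is N = mg cos 43° = 136.178 N.
Friction up the slope is f = μN = 0.36 × 136.178 = 49.024 N, so the net downslope force is 126.988 − 49.024 = 77.964 N and a = 77.964 / 19 = 4.1034 m/s².
Starting from rest, L = ½at², so t = √(2L/a) = √(2 × 6.9 / 4.1034) = 1.8339 s.

1.83 s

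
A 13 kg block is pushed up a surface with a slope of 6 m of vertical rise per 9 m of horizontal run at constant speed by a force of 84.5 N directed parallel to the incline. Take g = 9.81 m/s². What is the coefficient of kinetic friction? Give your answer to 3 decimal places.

0.130

At constant speed ΣF = 0 along the incline. The applied 84.5 N acts up the slope; the weight component mg sin 33.69° = 70.741 N and kinetic friction μN both act down the slope.
So 84.5 = 70.741 + μ × 106.111, giving μ = (84.5 − 70.741) / 106.111 = 0.1297.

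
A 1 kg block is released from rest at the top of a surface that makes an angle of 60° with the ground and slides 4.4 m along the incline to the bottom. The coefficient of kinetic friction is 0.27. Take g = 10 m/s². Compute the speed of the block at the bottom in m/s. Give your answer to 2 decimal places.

8.02 m/s

The weight component along the incline is mg sin 60° = 8.660 N and the normal force is N = mg cos 60° = 5.000 N.
Friction up the slope is f = μN = 0.27 × 5.000 = 1.350 N, so the net downslope force is 8.660 − 1.350 = 7.310 N and a = 7.310 / 1 = 7.3100 m/s².
Starting from rest over a distance of 4.4 m, v² = 2aL = 2 × 7.3100 × 4.4 = 64.3280, so v = 8.0205 m/s.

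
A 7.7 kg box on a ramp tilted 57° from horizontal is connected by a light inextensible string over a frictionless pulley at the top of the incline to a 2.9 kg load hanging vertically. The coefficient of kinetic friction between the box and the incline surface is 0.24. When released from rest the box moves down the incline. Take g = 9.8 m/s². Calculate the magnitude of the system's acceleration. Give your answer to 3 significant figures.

For the box on the incline: the weight component along the slope is m₁g sin 57° = 7.7 × 9.8 × 0.8387 = 63.288 N and the normal force is N = m₁g cos 57° = 41.098 N.
Kinetic friction opposes the box's motion down the incline: f = μN = 0.24 × 41.098 = 9.864 N acting up the slope.
Newton's second law for the box (down-slope positive): 63.288 − 9.864 − T = 7.7 a. For the hanging load (upward positive): T − 2.9 × 9.8 = 2.9 a.
Adding the two equations eliminates T: 25.004 = 10.6 a, so a = 2.3589 m/s².

2.36 m/s²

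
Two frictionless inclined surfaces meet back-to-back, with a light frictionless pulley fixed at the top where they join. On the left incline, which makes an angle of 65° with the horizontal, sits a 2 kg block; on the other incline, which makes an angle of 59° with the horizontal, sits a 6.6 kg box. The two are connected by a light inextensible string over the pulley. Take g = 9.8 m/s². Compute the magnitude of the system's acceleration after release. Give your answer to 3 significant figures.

Resolve each weight along its own incline: the 2 kg mass has component 2 × 9.8 × sin 65° = 17.764 N down its slope, and the 6.6 kg mass has 6.6 × 9.8 × sin 59° = 55.442 N down its slope.
The 6.6 kg side's 55.442 N exceeds the other side's 17.764 N, so that mass slides down and the 2 kg mass slides up. Taking that direction as positive, Newton's second law for the whole system gives 55.442 − 17.764 = (2 + 6.6) a, so a = 37.678 / 8.6 = 4.3812 m/s².

4.38 m/s²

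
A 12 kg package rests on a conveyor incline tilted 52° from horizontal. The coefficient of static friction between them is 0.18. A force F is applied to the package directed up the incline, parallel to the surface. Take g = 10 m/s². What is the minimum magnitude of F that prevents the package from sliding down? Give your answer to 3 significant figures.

81.3 N

The normal force is N = mg cos 52° = 73.879 N. With F at its minimum the package is on the verge of sliding down, so static friction is at its maximum μ_s N = 0.18 × 73.879 = 13.298 N and acts up the slope.
Equilibrium along the incline: F + μ_s N = mg sin 52°, so F = 94.561 − 13.298 = 81.263 N.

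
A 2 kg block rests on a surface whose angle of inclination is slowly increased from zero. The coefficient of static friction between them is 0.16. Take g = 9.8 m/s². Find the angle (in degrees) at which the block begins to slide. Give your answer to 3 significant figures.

At the threshold of sliding, static friction is at its maximum μ_s N and exactly balances the weight component along the incline: mg sin θ = μ_s mg cos θ.
Hence tan θ = μ_s = 0.16, so θ = arctan(0.16) = 9.0903°.

9.09°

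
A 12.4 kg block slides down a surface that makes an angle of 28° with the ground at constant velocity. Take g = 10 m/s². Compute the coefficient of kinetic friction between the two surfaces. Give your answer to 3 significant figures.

At constant velocity the net force along the incline is zero: mg sin 28° = μ mg cos 28°.
So μ = tan 28° = 0.4695 / 0.8829 = 0.5318.

0.532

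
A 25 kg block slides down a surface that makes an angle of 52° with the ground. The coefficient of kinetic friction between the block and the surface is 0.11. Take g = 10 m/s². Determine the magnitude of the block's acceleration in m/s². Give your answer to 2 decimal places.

Resolving the weight along the incline: the component pulling the block down the slope is mg sin 52° = 25 × 10 × 0.7880 = 197.000 N, and the normal force is N = mg cos 52° = 25 × 10 × 0.6157 = 153.925 N.
Kinetic friction acts up the slope with magnitude f = μN = 0.11 × 153.925 = 16.932 N.
Net force along the incline is 197.000 − 16.932 = 180.068 N, so a = 180.068 / 25 = 7.2027 m/s².

7.20 m/s²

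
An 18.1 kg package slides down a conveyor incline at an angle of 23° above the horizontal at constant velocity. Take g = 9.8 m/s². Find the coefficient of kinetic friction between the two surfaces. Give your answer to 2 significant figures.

At constant velocity the net force along the incline is zero: mg sin 23° = μ mg cos 23°.
So μ = tan 23° = 0.3907 / 0.9205 = 0.4244.

0.42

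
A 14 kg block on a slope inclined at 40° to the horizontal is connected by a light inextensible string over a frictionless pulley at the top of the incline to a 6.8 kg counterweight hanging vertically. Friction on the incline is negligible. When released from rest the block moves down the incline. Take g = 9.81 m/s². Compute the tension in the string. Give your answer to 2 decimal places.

73.76 N

For the block on the incline: the weight component along the slope is m₁g sin 40° = 14 × 9.81 × 0.6428 = 88.282 N and the normal force is N = m₁g cos 40° = 105.209 N.
Newton's second law for the block (down-slope positive): 88.282 − T = 14 a. For the hanging counterweight (upward positive): T − 6.8 × 9.81 = 6.8 a.
Adding the two equations eliminates T: 21.574 = 20.8 a, so a = 1.0372 m/s².
Then from the hanging counterweight's equation, T = 6.8 × (9.81 + 1.0372) = 73.761 N.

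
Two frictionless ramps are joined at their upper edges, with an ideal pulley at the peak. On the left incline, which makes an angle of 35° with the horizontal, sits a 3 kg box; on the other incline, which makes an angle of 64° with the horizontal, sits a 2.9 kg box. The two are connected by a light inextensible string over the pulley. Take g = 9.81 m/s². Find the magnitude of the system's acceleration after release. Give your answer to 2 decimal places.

1.47 m/s²

Resolve each weight along its own incline: the 3 kg mass has component 3 × 9.81 × sin 35° = 16.880 N down its slope, and the 2.9 kg mass has 2.9 × 9.81 × sin 64° = 25.570 N down its slope.
The 2.9 kg side's 25.570 N exceeds the other side's 16.880 N, so that mass slides down and the 3 kg mass slides up. Taking that direction as positive, Newton's second law for the whole system gives 25.570 − 16.880 = (3 + 2.9) a, so a = 8.690 / 5.9 = 1.4729 m/s².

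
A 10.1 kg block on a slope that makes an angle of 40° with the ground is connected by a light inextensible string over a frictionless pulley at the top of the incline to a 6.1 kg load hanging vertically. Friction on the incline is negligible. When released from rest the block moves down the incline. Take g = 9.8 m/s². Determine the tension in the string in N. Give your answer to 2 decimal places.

61.23 N

For the block on the incline: the weight component along the slope is m₁g sin 40° = 10.1 × 9.8 × 0.6428 = 63.624 N and the normal force is N = m₁g cos 40° = 75.823 N.
Newton's second law for the block (down-slope positive): 63.624 − T = 10.1 a. For the hanging load (upward positive): T − 6.1 × 9.8 = 6.1 a.
Adding the two equations eliminates T: 3.844 = 16.2 a, so a = 0.2373 m/s².
Then from the hanging load's equation, T = 6.1 × (9.8 + 0.2373) = 61.228 N.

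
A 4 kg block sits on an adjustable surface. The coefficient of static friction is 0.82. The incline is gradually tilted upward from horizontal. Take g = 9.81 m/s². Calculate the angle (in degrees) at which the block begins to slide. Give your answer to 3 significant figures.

39.4°

At the threshold of sliding, static friction is at its maximum μ_s N and exactly balances the weight component along the incline: mg sin θ = μ_s mg cos θ.
Hence tan θ = μ_s = 0.82, so θ = arctan(0.82) = 39.3518°.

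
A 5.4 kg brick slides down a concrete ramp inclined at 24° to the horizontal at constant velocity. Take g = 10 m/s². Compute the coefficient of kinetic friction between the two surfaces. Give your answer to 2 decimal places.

At constant velocity the net force along the incline is zero: mg sin 24° = μ mg cos 24°.
So μ = tan 24° = 0.4067 / 0.9135 = 0.4452.

0.45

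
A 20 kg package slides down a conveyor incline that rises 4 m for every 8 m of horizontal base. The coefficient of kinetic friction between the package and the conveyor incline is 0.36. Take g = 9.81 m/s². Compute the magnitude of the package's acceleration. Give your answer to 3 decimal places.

1.228 m/s²

Resolving the weight along the incline: the component pulling the package down the slope is mg sin 26.57° = 20 × 9.81 × 0.4472 = 87.741 N, and the normal force is N = mg cos 26.57° = 20 × 9.81 × 0.8944 = 175.481 N.
Kinetic friction acts up the slope with magnitude f = μN = 0.36 × 175.481 = 63.173 N.
Net force along the incline is 87.741 − 63.173 = 24.568 N, so a = 24.568 / 20 = 1.2284 m/s².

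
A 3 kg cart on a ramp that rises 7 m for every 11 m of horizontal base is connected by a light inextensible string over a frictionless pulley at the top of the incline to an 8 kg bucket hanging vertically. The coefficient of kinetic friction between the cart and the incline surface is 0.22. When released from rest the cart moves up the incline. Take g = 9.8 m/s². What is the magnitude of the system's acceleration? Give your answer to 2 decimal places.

5.20 m/s²

For the cart on the incline: the weight component along the slope is m₁g sin 32.47° = 3 × 9.8 × 0.5369 = 15.785 N and the normal force is N = m₁g cos 32.47° = 24.804 N.
Kinetic friction opposes the cart's motion up the incline: f = μN = 0.22 × 24.804 = 5.457 N acting down the slope.
Newton's second law for the cart (up-slope positive): T − 15.785 − 5.457 = 3 a. For the hanging bucket (downward positive): 8 × 9.8 − T = 8 a.
Adding the two equations eliminates T: 57.158 = 11 a, so a = 5.1962 m/s².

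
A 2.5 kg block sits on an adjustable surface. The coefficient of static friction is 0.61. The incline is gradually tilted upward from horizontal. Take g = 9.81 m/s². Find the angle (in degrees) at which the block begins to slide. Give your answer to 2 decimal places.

At the threshold of sliding, static friction is at its maximum μ_s N and exactly balances the weight component along the incline: mg sin θ = μ_s mg cos θ.
Hence tan θ = μ_s = 0.61, so θ = arctan(0.61) = 31.3832°.

31.38°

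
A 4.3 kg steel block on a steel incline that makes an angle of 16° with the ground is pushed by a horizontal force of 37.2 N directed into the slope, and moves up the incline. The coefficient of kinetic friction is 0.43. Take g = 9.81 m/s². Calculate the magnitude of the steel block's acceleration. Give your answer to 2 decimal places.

The horizontal push has components F cos 16° = 37.2 × 0.9613 = 35.760 N up the incline and F sin 16° = 37.2 × 0.2756 = 10.252 N pressing into the surface.
The normal force is therefore N = mg cos 16° + F sin 16° = 40.551 + 10.252 = 50.803 N, and kinetic friction down the slope is μN = 0.43 × 50.803 = 21.845 N.
Along the incline: F cos 16° − mg sin 16° − μN = ma, so 35.760 − 11.626 − 21.845 = 4.3 a, giving a = 0.5323 m/s².

0.53 m/s²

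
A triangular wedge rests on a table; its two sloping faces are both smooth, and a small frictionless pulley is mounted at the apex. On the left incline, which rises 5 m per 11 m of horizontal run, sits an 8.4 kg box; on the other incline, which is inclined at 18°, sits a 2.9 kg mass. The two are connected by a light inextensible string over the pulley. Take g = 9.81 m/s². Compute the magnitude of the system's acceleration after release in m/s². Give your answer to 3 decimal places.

2.240 m/s²

Resolve each weight along its own incline: the 8.4 kg mass has component 8.4 × 9.81 × sin 24.44° = 34.099 N down its slope, and the 2.9 kg mass has 2.9 × 9.81 × sin 18° = 8.791 N down its slope.
The 8.4 kg side's 34.099 N exceeds the other side's 8.791 N, so that mass slides down and the 2.9 kg mass slides up. Taking that direction as positive, Newton's second law for the whole system gives 34.099 − 8.791 = (8.4 + 2.9) a, so a = 25.308 / 11.3 = 2.2396 m/s².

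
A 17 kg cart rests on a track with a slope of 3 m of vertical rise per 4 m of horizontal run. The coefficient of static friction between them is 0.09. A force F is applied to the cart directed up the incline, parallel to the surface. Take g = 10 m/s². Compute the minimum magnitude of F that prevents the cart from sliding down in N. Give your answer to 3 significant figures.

89.8 N

The normal force is N = mg cos 36.87° = 136.000 N. With F at its minimum the cart is on the verge of sliding down, so static friction is at its maximum μ_s N = 0.09 × 136.000 = 12.240 N and acts up the slope.
Equilibrium along the incline: F + μ_s N = mg sin 36.87°, so F = 102.000 − 12.240 = 89.760 N.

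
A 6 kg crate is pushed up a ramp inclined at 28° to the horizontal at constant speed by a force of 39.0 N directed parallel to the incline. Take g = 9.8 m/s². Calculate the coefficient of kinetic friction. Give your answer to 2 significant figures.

At constant speed ΣF = 0 along the incline. The applied 39.0 N acts up the slope; the weight component mg sin 28° = 27.605 N and kinetic friction μN both act down the slope.
So 39.0 = 27.605 + μ × 51.917, giving μ = (39.0 − 27.605) / 51.917 = 0.2195.

0.22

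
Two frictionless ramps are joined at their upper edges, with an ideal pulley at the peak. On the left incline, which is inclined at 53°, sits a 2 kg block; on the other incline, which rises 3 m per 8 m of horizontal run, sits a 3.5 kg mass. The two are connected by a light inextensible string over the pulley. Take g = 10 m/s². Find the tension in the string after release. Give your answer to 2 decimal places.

14.63 N

Resolve each weight along its own incline: the 2 kg mass has component 2 × 10 × sin 53° = 15.973 N down its slope, and the 3.5 kg mass has 3.5 × 10 × sin 20.56° = 12.289 N down its slope.
The 2 kg side's 15.973 N exceeds the other side's 12.289 N, so that mass slides down and the 3.5 kg mass slides up. Taking that direction as positive, Newton's second law for the whole system gives 15.973 − 12.289 = (2 + 3.5) a, so a = 3.684 / 5.5 = 0.6698 m/s².
For the 3.5 kg mass (up-slope positive): T − 12.289 = 3.5 × 0.6698, so T = 14.633 N.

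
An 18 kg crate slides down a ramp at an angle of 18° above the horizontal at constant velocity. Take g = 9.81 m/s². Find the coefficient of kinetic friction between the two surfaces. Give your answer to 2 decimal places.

At constant velocity the net force along the incline is zero: mg sin 18° = μ mg cos 18°.
So μ = tan 18° = 0.3090 / 0.9511 = 0.3249.

0.32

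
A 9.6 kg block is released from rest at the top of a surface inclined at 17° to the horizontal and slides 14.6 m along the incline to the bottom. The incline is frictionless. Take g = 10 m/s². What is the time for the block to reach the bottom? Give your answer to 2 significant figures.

3.2 s

The weight component along the incline is mg sin 17° = 28.068 N and the normal force is N = mg cos 17° = 91.805 N.
With no friction, a = g sin 17° = 2.9237 m/s².
Starting from rest, L = ½at², so t = √(2L/a) = √(2 × 14.6 / 2.9237) = 3.1603 s.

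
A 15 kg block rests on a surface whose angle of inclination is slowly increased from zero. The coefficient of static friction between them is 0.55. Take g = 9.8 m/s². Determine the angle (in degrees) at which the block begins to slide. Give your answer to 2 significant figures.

At the threshold of sliding, static friction is at its maximum μ_s N and exactly balances the weight component along the incline: mg sin θ = μ_s mg cos θ.
Hence tan θ = μ_s = 0.55, so θ = arctan(0.55) = 28.8108°.

29°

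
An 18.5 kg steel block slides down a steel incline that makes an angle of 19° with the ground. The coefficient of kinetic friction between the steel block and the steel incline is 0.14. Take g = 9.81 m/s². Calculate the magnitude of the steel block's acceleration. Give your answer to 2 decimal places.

Resolving the weight along the incline: the component pulling the steel block down the slope is mg sin 19° = 18.5 × 9.81 × 0.3256 = 59.092 N, and the normal force is N = mg cos 19° = 18.5 × 9.81 × 0.9455 = 171.594 N.
Kinetic friction acts up the slope with magnitude f = μN = 0.14 × 171.594 = 24.023 N.
Net force along the incline is 59.092 − 24.023 = 35.069 N, so a = 35.069 / 18.5 = 1.8956 m/s².

1.90 m/s²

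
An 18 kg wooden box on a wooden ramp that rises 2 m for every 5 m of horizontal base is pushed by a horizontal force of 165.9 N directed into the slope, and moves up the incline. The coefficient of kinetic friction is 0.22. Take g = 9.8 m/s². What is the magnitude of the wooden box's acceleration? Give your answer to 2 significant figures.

2.2 m/s²

The horizontal push has components F cos 21.80° = 165.9 × 0.9285 = 154.038 N up the incline and F sin 21.80° = 165.9 × 0.3714 = 61.615 N pressing into the surface.
The normal force is therefore N = mg cos 21.80° + F sin 21.80° = 163.787 + 61.615 = 225.402 N, and kinetic friction down the slope is μN = 0.22 × 225.402 = 49.588 N.
Along the incline: F cos 21.80° − mg sin 21.80° − μN = ma, so 154.038 − 65.515 − 49.588 = 18 a, giving a = 2.1631 m/s².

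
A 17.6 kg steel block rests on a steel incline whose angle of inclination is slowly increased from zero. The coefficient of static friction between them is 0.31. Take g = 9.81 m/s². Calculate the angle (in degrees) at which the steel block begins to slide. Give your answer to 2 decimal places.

At the threshold of sliding, static friction is at its maximum μ_s N and exactly balances the weight component along the incline: mg sin θ = μ_s mg cos θ.
Hence tan θ = μ_s = 0.31, so θ = arctan(0.31) = 17.2234°.

17.22°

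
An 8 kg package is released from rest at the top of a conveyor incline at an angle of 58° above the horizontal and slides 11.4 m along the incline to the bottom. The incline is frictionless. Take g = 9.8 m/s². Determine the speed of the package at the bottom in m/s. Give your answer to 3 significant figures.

The weight component along the incline is mg sin 58° = 66.487 N and the normal force is N = mg cos 58° = 41.546 N.
With no friction, a = g sin 58° = 8.3109 m/s².
Starting from rest over a distance of 11.4 m, v² = 2aL = 2 × 8.3109 × 11.4 = 189.4885, so v = 13.7655 m/s.

13.8 m/s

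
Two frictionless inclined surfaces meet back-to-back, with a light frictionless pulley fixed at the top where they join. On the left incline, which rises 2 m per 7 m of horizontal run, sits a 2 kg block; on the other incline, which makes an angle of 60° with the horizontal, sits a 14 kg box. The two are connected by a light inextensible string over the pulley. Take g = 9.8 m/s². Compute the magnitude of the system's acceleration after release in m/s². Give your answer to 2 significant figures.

Resolve each weight along its own incline: the 2 kg mass has component 2 × 9.8 × sin 15.95° = 5.385 N down its slope, and the 14 kg mass has 14 × 9.8 × sin 60° = 118.819 N down its slope.
The 14 kg side's 118.819 N exceeds the other side's 5.385 N, so that mass slides down and the 2 kg mass slides up. Taking that direction as positive, Newton's second law for the whole system gives 118.819 − 5.385 = (2 + 14) a, so a = 113.434 / 16 = 7.0896 m/s².

7.1 m/s²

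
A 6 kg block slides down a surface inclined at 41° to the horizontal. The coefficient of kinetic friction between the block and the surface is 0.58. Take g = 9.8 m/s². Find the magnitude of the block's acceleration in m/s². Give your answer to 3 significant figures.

Resolving the weight along the incline: the component pulling the block down the slope is mg sin 41° = 6 × 9.8 × 0.6561 = 38.579 N, and the normal force is N = mg cos 41° = 6 × 9.8 × 0.7547 = 44.376 N.
Kinetic friction acts up the slope with magnitude f = μN = 0.58 × 44.376 = 25.738 N.
Net force along the incline is 38.579 − 25.738 = 12.841 N, so a = 12.841 / 6 = 2.1402 m/s².

2.14 m/s²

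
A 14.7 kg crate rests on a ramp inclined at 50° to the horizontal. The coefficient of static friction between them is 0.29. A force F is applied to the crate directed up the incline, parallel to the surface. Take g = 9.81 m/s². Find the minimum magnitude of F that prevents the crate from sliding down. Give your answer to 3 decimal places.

The normal force is N = mg cos 50° = 92.694 N. With F at its minimum the crate is on the verge of sliding down, so static friction is at its maximum μ_s N = 0.29 × 92.694 = 26.881 N and acts up the slope.
Equilibrium along the incline: F + μ_s N = mg sin 50°, so F = 110.469 − 26.881 = 83.588 N.

83.588 N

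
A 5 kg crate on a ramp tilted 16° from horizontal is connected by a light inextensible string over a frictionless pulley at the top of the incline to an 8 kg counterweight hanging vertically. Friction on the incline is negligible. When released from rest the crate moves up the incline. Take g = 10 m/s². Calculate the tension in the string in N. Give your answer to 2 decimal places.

39.25 N

For the crate on the incline: the weight component along the slope is m₁g sin 16° = 5 × 10 × 0.2756 = 13.780 N and the normal force is N = m₁g cos 16° = 48.063 N.
Newton's second law for the crate (up-slope positive): T − 13.780 = 5 a. For the hanging counterweight (downward positive): 8 × 10 − T = 8 a.
Adding the two equations eliminates T: 66.220 = 13 a, so a = 5.0938 m/s².
Then from the hanging counterweight's equation, T = 8 × (10 − 5.0938) = 39.250 N.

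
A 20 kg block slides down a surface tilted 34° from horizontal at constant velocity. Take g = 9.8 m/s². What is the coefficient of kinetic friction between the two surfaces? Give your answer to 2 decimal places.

At constant velocity the net force along the incline is zero: mg sin 34° = μ mg cos 34°.
So μ = tan 34° = 0.5592 / 0.8290 = 0.6745.

0.67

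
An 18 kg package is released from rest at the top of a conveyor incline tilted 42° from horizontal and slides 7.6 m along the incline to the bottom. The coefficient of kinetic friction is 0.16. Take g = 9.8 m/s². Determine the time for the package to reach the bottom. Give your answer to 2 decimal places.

The weight component along the incline is mg sin 42° = 118.035 N and the normal force is N = mg cos 42° = 131.091 N.
Friction up the slope is f = μN = 0.16 × 131.091 = 20.975 N, so the net downslope force is 118.035 − 20.975 = 97.060 N and a = 97.060 / 18 = 5.3922 m/s².
Starting from rest, L = ½at², so t = √(2L/a) = √(2 × 7.6 / 5.3922) = 1.6790 s.

1.68 s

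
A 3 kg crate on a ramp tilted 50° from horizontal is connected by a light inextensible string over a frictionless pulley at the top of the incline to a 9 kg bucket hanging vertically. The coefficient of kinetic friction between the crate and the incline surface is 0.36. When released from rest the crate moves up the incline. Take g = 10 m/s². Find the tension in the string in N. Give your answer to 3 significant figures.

For the crate on the incline: the weight component along the slope is m₁g sin 50° = 3 × 10 × 0.7660 = 22.980 N and the normal force is N = m₁g cos 50° = 19.284 N.
Kinetic friction opposes the crate's motion up the incline: f = μN = 0.36 × 19.284 = 6.942 N acting down the slope.
Newton's second law for the crate (up-slope positive): T − 22.980 − 6.942 = 3 a. For the hanging bucket (downward positive): 9 × 10 − T = 9 a.
Adding the two equations eliminates T: 60.078 = 12 a, so a = 5.0065 m/s².
Then from the hanging bucket's equation, T = 9 × (10 − 5.0065) = 44.941 N.

44.9 N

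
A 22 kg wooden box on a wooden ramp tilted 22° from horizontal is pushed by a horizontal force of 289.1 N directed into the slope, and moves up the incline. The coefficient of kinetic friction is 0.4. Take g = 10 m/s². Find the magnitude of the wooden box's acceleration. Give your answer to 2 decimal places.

2.76 m/s²

The horizontal push has components F cos 22° = 289.1 × 0.9272 = 268.054 N up the incline and F sin 22° = 289.1 × 0.3746 = 108.297 N pressing into the surface.
The normal force is therefore N = mg cos 22° + F sin 22° = 203.984 + 108.297 = 312.281 N, and kinetic friction down the slope is μN = 0.4 × 312.281 = 124.912 N.
Along the incline: F cos 22° − mg sin 22° − μN = ma, so 268.054 − 82.412 − 124.912 = 22 a, giving a = 2.7605 m/s².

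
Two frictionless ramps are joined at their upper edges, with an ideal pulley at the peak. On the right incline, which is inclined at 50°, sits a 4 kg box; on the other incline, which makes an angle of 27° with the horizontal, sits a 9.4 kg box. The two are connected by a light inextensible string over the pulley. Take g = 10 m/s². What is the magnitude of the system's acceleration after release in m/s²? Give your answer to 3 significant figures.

Resolve each weight along its own incline: the 4 kg mass has component 4 × 10 × sin 50° = 30.642 N down its slope, and the 9.4 kg mass has 9.4 × 10 × sin 27° = 42.675 N down its slope.
The 9.4 kg side's 42.675 N exceeds the other side's 30.642 N, so that mass slides down and the 4 kg mass slides up. Taking that direction as positive, Newton's second law for the whole system gives 42.675 − 30.642 = (4 + 9.4) a, so a = 12.033 / 13.4 = 0.8980 m/s².

0.898 m/s²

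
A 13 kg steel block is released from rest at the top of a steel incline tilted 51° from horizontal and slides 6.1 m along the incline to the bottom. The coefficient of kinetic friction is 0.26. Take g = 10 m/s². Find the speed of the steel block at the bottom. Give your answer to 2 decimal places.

8.65 m/s

The weight component along the incline is mg sin 51° = 101.029 N and the normal force is N = mg cos 51° = 81.812 N.
Friction up the slope is f = μN = 0.26 × 81.812 = 21.271 N, so the net downslope force is 101.029 − 21.271 = 79.758 N and a = 79.758 / 13 = 6.1352 m/s².
Starting from rest over a distance of 6.1 m, v² = 2aL = 2 × 6.1352 × 6.1 = 74.8494, so v = 8.6516 m/s.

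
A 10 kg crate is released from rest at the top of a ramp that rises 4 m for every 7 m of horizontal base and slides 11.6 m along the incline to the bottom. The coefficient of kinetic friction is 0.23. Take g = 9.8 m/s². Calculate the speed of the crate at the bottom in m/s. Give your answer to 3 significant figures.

The weight component along the incline is mg sin 29.74° = 48.622 N and the normal force is N = mg cos 29.74° = 85.088 N.
Friction up the slope is f = μN = 0.23 × 85.088 = 19.570 N, so the net downslope force is 48.622 − 19.570 = 29.052 N and a = 29.052 / 10 = 2.9052 m/s².
Starting from rest over a distance of 11.6 m, v² = 2aL = 2 × 2.9052 × 11.6 = 67.4006, so v = 8.2098 m/s.

8.21 m/s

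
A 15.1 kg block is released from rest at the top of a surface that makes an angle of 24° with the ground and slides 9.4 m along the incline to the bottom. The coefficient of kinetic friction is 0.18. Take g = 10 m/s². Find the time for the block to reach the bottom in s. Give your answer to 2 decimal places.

The weight component along the incline is mg sin 24° = 61.417 N and the normal force is N = mg cos 24° = 137.945 N.
Friction up the slope is f = μN = 0.18 × 137.945 = 24.830 N, so the net downslope force is 61.417 − 24.830 = 36.587 N and a = 36.587 / 15.1 = 2.4230 m/s².
Starting from rest, L = ½at², so t = √(2L/a) = √(2 × 9.4 / 2.4230) = 2.7855 s.

2.79 s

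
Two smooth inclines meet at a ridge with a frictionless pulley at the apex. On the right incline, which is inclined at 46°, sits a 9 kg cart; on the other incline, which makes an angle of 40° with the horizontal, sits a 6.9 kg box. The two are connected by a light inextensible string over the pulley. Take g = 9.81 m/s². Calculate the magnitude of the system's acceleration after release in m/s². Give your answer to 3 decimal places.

1.258 m/s²

Resolve each weight along its own incline: the 9 kg mass has component 9 × 9.81 × sin 46° = 63.511 N down its slope, and the 6.9 kg mass has 6.9 × 9.81 × sin 40° = 43.510 N down its slope.
The 9 kg side's 63.511 N exceeds the other side's 43.510 N, so that mass slides down and the 6.9 kg mass slides up. Taking that direction as positive, Newton's second law for the whole system gives 63.511 − 43.510 = (9 + 6.9) a, so a = 20.001 / 15.9 = 1.2579 m/s².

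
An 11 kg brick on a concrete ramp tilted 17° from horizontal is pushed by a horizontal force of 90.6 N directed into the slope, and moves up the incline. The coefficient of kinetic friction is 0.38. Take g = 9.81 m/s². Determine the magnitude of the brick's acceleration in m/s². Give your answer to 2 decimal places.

The horizontal push has components F cos 17° = 90.6 × 0.9563 = 86.641 N up the incline and F sin 17° = 90.6 × 0.2924 = 26.491 N pressing into the surface.
The normal force is therefore N = mg cos 17° + F sin 17° = 103.194 + 26.491 = 129.685 N, and kinetic friction down the slope is μN = 0.38 × 129.685 = 49.280 N.
Along the incline: F cos 17° − mg sin 17° − μN = ma, so 86.641 − 31.553 − 49.280 = 11 a, giving a = 0.5280 m/s².

0.53 m/s²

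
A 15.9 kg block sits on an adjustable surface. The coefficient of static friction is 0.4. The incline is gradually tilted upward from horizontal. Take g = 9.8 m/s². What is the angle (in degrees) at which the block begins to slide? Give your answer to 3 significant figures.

At the threshold of sliding, static friction is at its maximum μ_s N and exactly balances the weight component along the incline: mg sin θ = μ_s mg cos θ.
Hence tan θ = μ_s = 0.4, so θ = arctan(0.4) = 21.8014°.

21.8°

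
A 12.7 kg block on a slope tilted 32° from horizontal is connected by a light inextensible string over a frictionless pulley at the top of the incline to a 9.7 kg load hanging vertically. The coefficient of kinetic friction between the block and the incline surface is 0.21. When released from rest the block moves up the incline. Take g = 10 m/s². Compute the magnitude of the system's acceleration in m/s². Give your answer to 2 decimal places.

For the block on the incline: the weight component along the slope is m₁g sin 32° = 12.7 × 10 × 0.5299 = 67.297 N and the normal force is N = m₁g cos 32° = 107.702 N.
Kinetic friction opposes the block's motion up the incline: f = μN = 0.21 × 107.702 = 22.617 N acting down the slope.
Newton's second law for the block (up-slope positive): T − 67.297 − 22.617 = 12.7 a. For the hanging load (downward positive): 9.7 × 10 − T = 9.7 a.
Adding the two equations eliminates T: 7.086 = 22.4 a, so a = 0.3163 m/s².

0.32 m/s²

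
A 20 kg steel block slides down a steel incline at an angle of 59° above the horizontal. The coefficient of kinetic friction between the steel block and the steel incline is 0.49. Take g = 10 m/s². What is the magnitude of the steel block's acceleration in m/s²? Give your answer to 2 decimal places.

6.05 m/s²

Resolving the weight along the incline: the component pulling the steel block down the slope is mg sin 59° = 20 × 10 × 0.8572 = 171.440 N, and the normal force is N = mg cos 59° = 20 × 10 × 0.5150 = 103.000 N.
Kinetic friction acts up the slope with magnitude f = μN = 0.49 × 103.000 = 50.470 N.
Net force along the incline is 171.440 − 50.470 = 120.970 N, so a = 120.970 / 20 = 6.0485 m/s².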